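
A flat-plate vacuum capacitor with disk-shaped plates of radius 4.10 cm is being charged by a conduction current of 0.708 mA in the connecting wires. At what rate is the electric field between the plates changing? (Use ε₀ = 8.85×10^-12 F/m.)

1.51×10^10 V/(m·s)

Charge continuity gives I_d = I = 7.08×10^-4 A between the plates.
Inverting I_d = ε₀ A dE/dt gives dE/dt = 7.08×10^-4 / (8.85×10^-12 · 5.281×10^-3) = 1.51×10^10 V/(m·s).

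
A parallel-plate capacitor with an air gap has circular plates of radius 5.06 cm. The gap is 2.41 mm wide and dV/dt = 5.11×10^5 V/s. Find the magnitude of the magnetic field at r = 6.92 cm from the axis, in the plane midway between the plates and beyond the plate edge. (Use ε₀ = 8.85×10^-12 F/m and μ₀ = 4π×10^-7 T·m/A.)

I_d = C dV/dt with C = ε₀πR²/d = 2.954×10^-11 F, so I_d = (2.954×10^-11)(5.11×10^5) = 1.509×10^-5 A.
For r ≥ R the full I_d is enclosed: B = μ₀ I_d/(2πr) = (4π×10^-7)(1.509×10^-5)/(2π·0.0692) = 4.36×10^-11 T.

4.36×10^-11 T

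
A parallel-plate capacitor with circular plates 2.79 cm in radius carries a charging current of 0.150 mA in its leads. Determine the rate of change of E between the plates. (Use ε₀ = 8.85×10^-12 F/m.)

6.93×10^9 V/(m·s)

The displacement current between the plates equals the conduction current, I_d = 0.150 mA.
Then dE/dt = I_d/(ε₀A) = 6.93×10^9 V/(m·s).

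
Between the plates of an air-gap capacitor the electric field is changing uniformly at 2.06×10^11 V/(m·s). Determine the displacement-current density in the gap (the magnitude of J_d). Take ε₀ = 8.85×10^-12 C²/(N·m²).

1.82 A/m²

J_d = ε₀ dE/dt = (8.85×10^-12)(2.06×10^11) = 1.82 A/m².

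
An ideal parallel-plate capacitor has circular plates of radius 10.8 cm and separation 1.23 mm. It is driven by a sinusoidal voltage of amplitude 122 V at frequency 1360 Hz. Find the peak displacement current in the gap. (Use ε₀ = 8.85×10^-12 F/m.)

2.75×10^-4 A

(dE/dt)_max = V₀ω/d = 8.476×10^8 V/(m·s); ω = 2πf = 8545 rad/s.
I_d,max = ε₀ A (dE/dt)_max = (8.85×10^-12)(0.03664)(8.476×10^8) = 2.75×10^-4 A.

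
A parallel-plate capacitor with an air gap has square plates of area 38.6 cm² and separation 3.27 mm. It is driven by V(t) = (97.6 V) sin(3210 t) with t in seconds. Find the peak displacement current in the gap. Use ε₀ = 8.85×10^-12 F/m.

3.27×10^-6 A

The displacement current equals the conduction current C dV/dt, which peaks at C V₀ ω.
With C = ε₀A/d = (8.85×10^-12)(3.86×10^-3)/(3.27×10^-3) = 1.045×10^-11 F and ω = 3210 rad/s, I_d,max = (1.045×10^-11)(97.6)(3210) = 3.27×10^-6 A.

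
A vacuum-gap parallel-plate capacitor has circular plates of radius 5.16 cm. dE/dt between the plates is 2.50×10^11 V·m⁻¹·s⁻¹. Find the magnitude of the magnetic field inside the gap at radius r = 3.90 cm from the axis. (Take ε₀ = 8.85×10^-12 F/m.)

5.42×10^-8 T

Total displacement current: I_d = ε₀(πR²)(dE/dt) = (8.85×10^-12)(8.365×10^-3)(2.50×10^11) = 0.01851 A.
∮B·dl = μ₀ I_d,enc with I_d,enc = I_d r²/R² = 0.01057 A; so B = μ₀ I_d,enc/(2πr) = 5.42×10^-8 T.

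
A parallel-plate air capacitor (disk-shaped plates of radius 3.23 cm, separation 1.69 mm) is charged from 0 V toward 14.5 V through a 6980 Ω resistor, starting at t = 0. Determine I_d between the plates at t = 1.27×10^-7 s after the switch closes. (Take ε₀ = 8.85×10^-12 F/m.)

7.20×10^-4 A

With C = ε₀A/d = (8.85×10^-12)(3.278×10^-3)/(1.69×10^-3) = 1.717×10^-11 F, the time constant is τ = RC = 1.198×10^-7 s, so t/τ = 1.060 and e^(−t/τ) = 0.3465.
I_d = I_cond = (V₀/R) e^(−t/τ) = (2.077×10^-3)(0.3465) = 7.20×10^-4 A.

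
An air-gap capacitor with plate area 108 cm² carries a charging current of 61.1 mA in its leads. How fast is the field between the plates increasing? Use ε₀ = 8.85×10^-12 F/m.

6.39×10^11 V/(m·s)

The displacement current between the plates equals the conduction current, I_d = 61.1 mA.
Inverting I_d = ε₀ A dE/dt gives dE/dt = 0.0611 / (8.85×10^-12 · 0.0108) = 6.39×10^11 V/(m·s).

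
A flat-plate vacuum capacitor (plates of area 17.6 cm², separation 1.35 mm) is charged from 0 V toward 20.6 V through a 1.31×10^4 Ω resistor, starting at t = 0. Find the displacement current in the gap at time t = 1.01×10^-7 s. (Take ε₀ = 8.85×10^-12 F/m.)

8.06×10^-4 A

C = ε₀A/d = (8.85×10^-12)(1.76×10^-3)/(1.35×10^-3) = 1.154×10^-11 F, so τ = RC = 1.512×10^-7 s.
The conduction current is I(t) = (V₀/R) e^(−t/τ), and the displacement current between the plates equals it.
t/τ = 0.6680; I_d = (20.6/1.31×10^4) · e^(−0.6680) = (1.573×10^-3)(0.5127) = 8.06×10^-4 A.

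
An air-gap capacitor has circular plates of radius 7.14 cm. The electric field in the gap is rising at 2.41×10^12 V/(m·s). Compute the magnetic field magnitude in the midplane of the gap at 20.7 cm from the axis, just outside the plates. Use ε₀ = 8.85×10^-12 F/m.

Through the whole plate area (πR² = 0.01602 m²), I_d = ε₀ πR² dE/dt = 0.3417 A.
For r ≥ R the full I_d is enclosed: B = μ₀ I_d/(2πr) = (4π×10^-7)(0.3417)/(2π·0.207) = 3.30×10^-7 T.

3.30×10^-7 T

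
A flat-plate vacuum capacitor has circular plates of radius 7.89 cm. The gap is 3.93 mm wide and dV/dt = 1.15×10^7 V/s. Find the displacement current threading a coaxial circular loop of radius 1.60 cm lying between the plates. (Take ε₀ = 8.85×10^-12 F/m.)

2.08×10^-5 A

With E = V/d, dE/dt = 2.926×10^9 V/(m·s) and πR² = 0.01956 m², giving I_d = ε₀ πR² dE/dt = 5.065×10^-4 A.
Through an area πr² the displacement current is I_d·(πr²/πR²) = I_d (r/R)² = 2.08×10^-5 A.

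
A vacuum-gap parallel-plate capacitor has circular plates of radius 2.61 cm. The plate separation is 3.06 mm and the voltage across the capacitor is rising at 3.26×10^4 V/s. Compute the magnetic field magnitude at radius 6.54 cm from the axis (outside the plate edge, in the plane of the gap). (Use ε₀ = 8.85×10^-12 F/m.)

I_d = C dV/dt with C = ε₀πR²/d = 6.189×10^-12 F, so I_d = (6.189×10^-12)(3.26×10^4) = 2.018×10^-7 A.
Outside the plates the loop encloses all of I_d, so B·2πr = μ₀ I_d and B = 6.17×10^-13 T.

6.17×10^-13 T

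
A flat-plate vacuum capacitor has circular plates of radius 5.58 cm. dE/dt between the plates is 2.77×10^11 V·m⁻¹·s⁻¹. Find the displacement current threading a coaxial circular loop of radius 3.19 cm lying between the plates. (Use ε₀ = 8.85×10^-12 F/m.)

7.84×10^-3 A

I_d = ε₀ dΦ_E/dt = ε₀ πR² (dE/dt) = (8.85×10^-12)(9.782×10^-3)(2.77×10^11) = 0.02398 A through the full plate area.
Through an area πr² the displacement current is I_d·(πr²/πR²) = I_d (r/R)² = 7.84×10^-3 A.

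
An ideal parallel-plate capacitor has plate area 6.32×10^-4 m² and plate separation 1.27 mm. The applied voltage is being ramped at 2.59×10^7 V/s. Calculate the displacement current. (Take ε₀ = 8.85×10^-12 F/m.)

E = V/d so dE/dt = (dV/dt)/d = 2.039×10^10 V/(m·s), and I_d = ε₀ A dE/dt = (8.85×10^-12)(6.32×10^-4)(2.039×10^10) = 1.14×10^-4 A.

1.14×10^-4 A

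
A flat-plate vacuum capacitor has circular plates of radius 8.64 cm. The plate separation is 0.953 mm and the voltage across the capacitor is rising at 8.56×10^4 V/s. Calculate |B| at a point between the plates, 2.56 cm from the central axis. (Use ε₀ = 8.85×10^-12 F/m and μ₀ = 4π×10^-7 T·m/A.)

With E = V/d, dE/dt = 8.982×10^7 V/(m·s) and πR² = 0.02345 m², giving I_d = ε₀ πR² dE/dt = 1.864×10^-5 A.
∮B·dl = μ₀ I_d,enc with I_d,enc = I_d r²/R² = 1.636×10^-6 A; so B = μ₀ I_d,enc/(2πr) = 1.28×10^-11 T.

1.28×10^-11 T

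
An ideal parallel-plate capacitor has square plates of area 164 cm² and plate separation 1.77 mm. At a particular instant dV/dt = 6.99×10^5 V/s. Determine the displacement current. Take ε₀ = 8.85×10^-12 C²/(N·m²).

The displacement current equals the charging current C dV/dt. With C = ε₀A/d = (8.85×10^-12)(0.0164)/(1.77×10^-3) = 8.200×10^-11 F, I_d = (8.200×10^-11)(6.99×10^5) = 5.73×10^-5 A.

5.73×10^-5 A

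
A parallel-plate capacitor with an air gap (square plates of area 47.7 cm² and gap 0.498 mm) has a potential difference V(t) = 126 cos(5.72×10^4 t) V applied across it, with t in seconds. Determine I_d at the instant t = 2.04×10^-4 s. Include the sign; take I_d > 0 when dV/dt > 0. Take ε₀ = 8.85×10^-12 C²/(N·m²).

C = ε₀A/d = (8.85×10^-12)(4.77×10^-3)/(4.98×10^-4) = 8.477×10^-11 F. dV/dt = V₀ω·−sin(ωt); at ωt = 11.6688 rad this factor is 0.7818.
I_d = C dV/dt = (8.477×10^-11)(126)(5.72×10^4)(0.7818) = 4.78×10^-4 A.

4.78×10^-4 A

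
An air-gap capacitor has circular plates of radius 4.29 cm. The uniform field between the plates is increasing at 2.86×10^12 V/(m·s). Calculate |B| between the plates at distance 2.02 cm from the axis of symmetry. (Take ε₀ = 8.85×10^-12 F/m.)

I_d = ε₀ dΦ_E/dt = ε₀ πR² (dE/dt) = (8.85×10^-12)(5.782×10^-3)(2.86×10^12) = 0.1463 A through the full plate area.
For r < R the Ampère–Maxwell law gives B(2πr) = μ₀ I_d (r²/R²), so B = μ₀ I_d r/(2πR²) = (4π×10^-7)(0.1463)(0.0202)/(2π·0.0429²) = 3.21×10^-7 T.

3.21×10^-7 T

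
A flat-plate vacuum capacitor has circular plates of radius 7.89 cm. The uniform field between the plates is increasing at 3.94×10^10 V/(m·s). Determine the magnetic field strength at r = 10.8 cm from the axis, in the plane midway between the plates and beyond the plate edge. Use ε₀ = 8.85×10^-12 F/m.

1.26×10^-8 T

Total displacement current: I_d = ε₀(πR²)(dE/dt) = (8.85×10^-12)(0.01956)(3.94×10^10) = 6.820×10^-3 A.
With r > R the enclosed displacement current is the full I_d; B = μ₀ I_d / (2πr) = 1.26×10^-8 T.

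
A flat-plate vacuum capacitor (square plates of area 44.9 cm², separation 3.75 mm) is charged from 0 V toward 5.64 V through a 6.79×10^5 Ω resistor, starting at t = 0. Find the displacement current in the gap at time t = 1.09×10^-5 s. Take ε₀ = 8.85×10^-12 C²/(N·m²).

1.83×10^-6 A

With C = ε₀A/d = (8.85×10^-12)(4.49×10^-3)/(3.75×10^-3) = 1.060×10^-11 F, the time constant is τ = RC = 7.197×10^-6 s, so t/τ = 1.515 and e^(−t/τ) = 0.2198.
I_d = I_cond = (V₀/R) e^(−t/τ) = (8.306×10^-6)(0.2198) = 1.83×10^-6 A.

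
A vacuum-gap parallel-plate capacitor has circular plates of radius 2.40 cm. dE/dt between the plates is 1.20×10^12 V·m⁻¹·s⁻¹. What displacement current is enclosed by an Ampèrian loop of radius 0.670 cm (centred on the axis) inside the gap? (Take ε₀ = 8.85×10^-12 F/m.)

Total displacement current: I_d = ε₀(πR²)(dE/dt) = (8.85×10^-12)(1.810×10^-3)(1.20×10^12) = 0.01922 A.
Through an area πr² the displacement current is I_d·(πr²/πR²) = I_d (r/R)² = 1.50×10^-3 A.

1.50×10^-3 A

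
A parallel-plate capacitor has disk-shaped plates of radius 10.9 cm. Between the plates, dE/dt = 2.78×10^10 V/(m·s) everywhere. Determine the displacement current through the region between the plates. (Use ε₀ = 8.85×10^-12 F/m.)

The displacement current is ε₀ times dΦ_E/dt = ε₀ A dE/dt = (8.85×10^-12)(0.03733)(2.78×10^10) = 9.18×10^-3 A.

9.18×10^-3 A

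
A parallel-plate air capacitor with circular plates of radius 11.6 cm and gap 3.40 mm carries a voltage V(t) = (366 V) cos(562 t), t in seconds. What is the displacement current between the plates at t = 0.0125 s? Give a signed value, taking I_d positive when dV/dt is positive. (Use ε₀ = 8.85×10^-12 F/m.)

C = ε₀A/d = (8.85×10^-12)(0.04227)/(3.40×10^-3) = 1.100×10^-10 F. dV/dt = V₀ω·−sin(ωt); at ωt = 7.025 rad this factor is -0.6756.
I_d = C dV/dt = (1.100×10^-10)(366)(562)(-0.6756) = -1.53×10^-5 A.

-1.53×10^-5 A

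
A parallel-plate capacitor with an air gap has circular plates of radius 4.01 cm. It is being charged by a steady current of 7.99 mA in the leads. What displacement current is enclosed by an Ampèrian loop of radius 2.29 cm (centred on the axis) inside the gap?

By continuity the displacement current in the gap matches the conduction current: I_d = 7.99×10^-3 A.
The field is uniform, so I_d,enc = I_d (r/R)² = (7.99×10^-3)(2.29/4.01)² = 2.61×10^-3 A.

2.61×10^-3 A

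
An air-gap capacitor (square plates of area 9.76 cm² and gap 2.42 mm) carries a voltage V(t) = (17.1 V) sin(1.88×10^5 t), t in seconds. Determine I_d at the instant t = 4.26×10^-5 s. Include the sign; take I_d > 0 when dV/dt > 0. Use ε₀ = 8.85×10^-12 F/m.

-1.77×10^-6 A

dV/dt = (17.1)(1.88×10^5)·cos(8.0088) = -4.957×10^5 V/s.
I_d = C dV/dt with C = ε₀A/d = (8.85×10^-12)(9.76×10^-4)/(2.42×10^-3) = 3.569×10^-12 F, so I_d = (3.569×10^-12)(-4.957×10^5) = -1.77×10^-6 A.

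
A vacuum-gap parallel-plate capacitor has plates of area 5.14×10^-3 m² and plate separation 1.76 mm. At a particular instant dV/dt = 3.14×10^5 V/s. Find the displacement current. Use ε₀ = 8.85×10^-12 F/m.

8.12×10^-6 A

The field between the plates is E = V/d, so dE/dt = (3.14×10^5)/(1.76×10^-3 m) = 1.784×10^8 V/(m·s).
I_d = ε₀ A (dE/dt) = (8.85×10^-12)(5.14×10^-3)(1.784×10^8) = 8.12×10^-6 A.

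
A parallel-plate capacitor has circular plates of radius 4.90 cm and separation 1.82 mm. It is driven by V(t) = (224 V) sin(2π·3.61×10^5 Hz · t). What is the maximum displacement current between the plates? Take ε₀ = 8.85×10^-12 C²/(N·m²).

0.0186 A

C = ε₀A/d = (8.85×10^-12)(7.543×10^-3)/(1.82×10^-3) = 3.668×10^-11 F; ω = 2πf = 2.268×10^6 rad/s.
I_d = C dV/dt, so |I_d|_max = C V₀ ω = (3.668×10^-11)(224)(2.268×10^6) = 0.0186 A.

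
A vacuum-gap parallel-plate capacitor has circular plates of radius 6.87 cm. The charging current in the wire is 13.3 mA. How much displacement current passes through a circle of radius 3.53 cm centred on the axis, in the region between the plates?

3.51×10^-3 A

Between the plates the displacement current equals the wire current: I_d = 13.3 mA = 0.0133 A.
Since J_d is uniform, the enclosed fraction is (r/R)² = 0.2640, giving I_d,enc = 3.51×10^-3 A.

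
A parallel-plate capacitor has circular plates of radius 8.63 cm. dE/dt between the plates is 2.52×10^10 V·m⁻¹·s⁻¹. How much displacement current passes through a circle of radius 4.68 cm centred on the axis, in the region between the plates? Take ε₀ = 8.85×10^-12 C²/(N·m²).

Total displacement current: I_d = ε₀(πR²)(dE/dt) = (8.85×10^-12)(0.02340)(2.52×10^10) = 5.219×10^-3 A.
The field is uniform, so I_d,enc = I_d (r/R)² = (5.219×10^-3)(4.68/8.63)² = 1.53×10^-3 A.

1.53×10^-3 A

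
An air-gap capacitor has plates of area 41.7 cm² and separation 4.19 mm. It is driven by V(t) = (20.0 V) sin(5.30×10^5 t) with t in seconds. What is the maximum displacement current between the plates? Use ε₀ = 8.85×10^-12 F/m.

C = ε₀A/d = (8.85×10^-12)(4.17×10^-3)/(4.19×10^-3) = 8.808×10^-12 F; ω = 5.30×10^5 rad/s.
I_d = C dV/dt, so |I_d|_max = C V₀ ω = (8.808×10^-12)(20.0)(5.30×10^5) = 9.34×10^-5 A.

9.34×10^-5 A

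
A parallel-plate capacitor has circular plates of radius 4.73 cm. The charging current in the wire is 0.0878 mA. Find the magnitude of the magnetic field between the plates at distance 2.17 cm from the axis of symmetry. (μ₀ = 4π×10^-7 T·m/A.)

By continuity the displacement current in the gap matches the conduction current: I_d = 8.78×10^-5 A.
For r < R the Ampère–Maxwell law gives B(2πr) = μ₀ I_d (r²/R²), so B = μ₀ I_d r/(2πR²) = (4π×10^-7)(8.78×10^-5)(0.0217)/(2π·0.0473²) = 1.70×10^-10 T.

1.70×10^-10 T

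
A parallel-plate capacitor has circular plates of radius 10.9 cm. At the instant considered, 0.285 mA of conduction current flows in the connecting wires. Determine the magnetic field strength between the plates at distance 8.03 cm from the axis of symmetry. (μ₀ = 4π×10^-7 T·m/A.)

3.85×10^-10 T

No conduction current crosses the gap, so I_d there equals the 2.85×10^-4 A in the leads.
∮B·dl = μ₀ I_d,enc with I_d,enc = I_d r²/R² = 1.547×10^-4 A; so B = μ₀ I_d,enc/(2πr) = 3.85×10^-10 T.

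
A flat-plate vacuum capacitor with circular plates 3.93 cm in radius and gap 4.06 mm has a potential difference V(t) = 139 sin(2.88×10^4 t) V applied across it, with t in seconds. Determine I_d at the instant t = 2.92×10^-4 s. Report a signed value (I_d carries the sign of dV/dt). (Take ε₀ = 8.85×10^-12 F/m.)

-2.23×10^-5 A

C = ε₀A/d = (8.85×10^-12)(4.852×10^-3)/(4.06×10^-3) = 1.058×10^-11 F. dV/dt = V₀ω·cos(ωt); at ωt = 8.4096 rad this factor is -0.5275.
I_d = C dV/dt = (1.058×10^-11)(139)(2.88×10^4)(-0.5275) = -2.23×10^-5 A.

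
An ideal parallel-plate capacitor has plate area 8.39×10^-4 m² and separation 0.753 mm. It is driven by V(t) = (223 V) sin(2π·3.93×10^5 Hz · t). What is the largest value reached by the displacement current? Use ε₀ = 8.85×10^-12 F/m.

The displacement current equals the conduction current C dV/dt, which peaks at C V₀ ω.
With C = ε₀A/d = (8.85×10^-12)(8.39×10^-4)/(7.53×10^-4) = 9.861×10^-12 F and ω = 2πf = 2.469×10^6 rad/s, I_d,max = (9.861×10^-12)(223)(2.469×10^6) = 5.43×10^-3 A.

5.43×10^-3 A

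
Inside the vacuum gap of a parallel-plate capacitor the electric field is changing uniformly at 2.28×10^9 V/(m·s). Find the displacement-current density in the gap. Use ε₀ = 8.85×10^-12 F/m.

J_d = ε₀ ∂E/∂t, so J_d = 0.0202 A/m².

0.0202 A/m²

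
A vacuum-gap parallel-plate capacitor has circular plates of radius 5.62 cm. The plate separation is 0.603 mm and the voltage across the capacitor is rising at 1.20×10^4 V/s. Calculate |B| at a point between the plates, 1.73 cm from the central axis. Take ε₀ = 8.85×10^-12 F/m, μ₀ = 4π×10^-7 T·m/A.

With E = V/d, dE/dt = 1.990×10^7 V/(m·s) and πR² = 9.923×10^-3 m², giving I_d = ε₀ πR² dE/dt = 1.748×10^-6 A.
∮B·dl = μ₀ I_d,enc with I_d,enc = I_d r²/R² = 1.656×10^-7 A; so B = μ₀ I_d,enc/(2πr) = 1.91×10^-12 T.

1.91×10^-12 T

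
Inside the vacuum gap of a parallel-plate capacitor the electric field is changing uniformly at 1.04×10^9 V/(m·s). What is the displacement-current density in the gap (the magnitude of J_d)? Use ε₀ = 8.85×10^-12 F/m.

9.20×10^-3 A/m²

J_d = ε₀ ∂E/∂t, so J_d = 9.20×10^-3 A/m².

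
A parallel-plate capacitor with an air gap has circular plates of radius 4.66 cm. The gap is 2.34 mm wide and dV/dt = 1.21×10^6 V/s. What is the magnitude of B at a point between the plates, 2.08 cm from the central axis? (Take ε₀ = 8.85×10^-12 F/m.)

5.98×10^-11 T

dE/dt = (dV/dt)/d = 5.171×10^8 V/(m·s); I_d = ε₀(πR²)(dE/dt) = (8.85×10^-12)(6.822×10^-3)(5.171×10^8) = 3.122×10^-5 A.
∮B·dl = μ₀ I_d,enc with I_d,enc = I_d r²/R² = 6.220×10^-6 A; so B = μ₀ I_d,enc/(2πr) = 5.98×10^-11 T.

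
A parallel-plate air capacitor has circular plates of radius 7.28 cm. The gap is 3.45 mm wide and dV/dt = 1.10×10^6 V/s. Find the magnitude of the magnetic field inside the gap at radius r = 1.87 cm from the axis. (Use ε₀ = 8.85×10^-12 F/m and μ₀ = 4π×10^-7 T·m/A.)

I_d = C dV/dt with C = ε₀πR²/d = 4.271×10^-11 F, so I_d = (4.271×10^-11)(1.10×10^6) = 4.698×10^-5 A.
An Ampèrian loop of radius r encloses a fraction (r/R)² of I_d. Then B·2πr = μ₀ I_d (r/R)², giving B = μ₀ I_d r/(2πR²) = 3.32×10^-11 T.

3.32×10^-11 T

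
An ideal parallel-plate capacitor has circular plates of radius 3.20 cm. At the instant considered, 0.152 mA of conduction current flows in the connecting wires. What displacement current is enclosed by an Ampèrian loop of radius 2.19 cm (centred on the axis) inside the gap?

7.12×10^-5 A

By continuity the displacement current in the gap matches the conduction current: I_d = 1.52×10^-4 A.
Through an area πr² the displacement current is I_d·(πr²/πR²) = I_d (r/R)² = 7.12×10^-5 A.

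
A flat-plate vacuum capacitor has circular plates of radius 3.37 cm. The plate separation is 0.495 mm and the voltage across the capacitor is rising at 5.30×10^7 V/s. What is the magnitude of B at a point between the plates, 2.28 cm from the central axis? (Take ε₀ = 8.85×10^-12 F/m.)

1.36×10^-8 T

With E = V/d, dE/dt = 1.071×10^11 V/(m·s) and πR² = 3.568×10^-3 m², giving I_d = ε₀ πR² dE/dt = 3.382×10^-3 A.
An Ampèrian loop of radius r encloses a fraction (r/R)² of I_d. Then B·2πr = μ₀ I_d (r/R)², giving B = μ₀ I_d r/(2πR²) = 1.36×10^-8 T.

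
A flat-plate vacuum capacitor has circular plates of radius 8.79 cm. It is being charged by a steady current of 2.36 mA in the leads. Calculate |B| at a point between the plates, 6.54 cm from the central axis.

4.00×10^-9 T

Between the plates the displacement current equals the wire current: I_d = 2.36 mA = 2.36×10^-3 A.
For r < R the Ampère–Maxwell law gives B(2πr) = μ₀ I_d (r²/R²), so B = μ₀ I_d r/(2πR²) = (4π×10^-7)(2.36×10^-3)(0.0654)/(2π·0.0879²) = 4.00×10^-9 T.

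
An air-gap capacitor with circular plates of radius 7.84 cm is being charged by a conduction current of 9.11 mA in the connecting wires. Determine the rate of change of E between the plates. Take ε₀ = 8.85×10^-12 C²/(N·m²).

5.33×10^10 V/(m·s)

Charge continuity gives I_d = I = 9.11×10^-3 A between the plates.
Inverting I_d = ε₀ A dE/dt gives dE/dt = 9.11×10^-3 / (8.85×10^-12 · 0.01931) = 5.33×10^10 V/(m·s).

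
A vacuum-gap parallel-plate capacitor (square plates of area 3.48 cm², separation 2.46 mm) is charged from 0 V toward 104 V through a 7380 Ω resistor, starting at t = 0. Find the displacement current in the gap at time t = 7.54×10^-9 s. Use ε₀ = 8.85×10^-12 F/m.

6.23×10^-3 A

C = ε₀A/d = (8.85×10^-12)(3.48×10^-4)/(2.46×10^-3) = 1.252×10^-12 F, so τ = RC = 9.240×10^-9 s.
The conduction current is I(t) = (V₀/R) e^(−t/τ), and the displacement current between the plates equals it.
t/τ = 0.8160; I_d = (104/7380) · e^(−0.8160) = (0.01409)(0.4422) = 6.23×10^-3 A.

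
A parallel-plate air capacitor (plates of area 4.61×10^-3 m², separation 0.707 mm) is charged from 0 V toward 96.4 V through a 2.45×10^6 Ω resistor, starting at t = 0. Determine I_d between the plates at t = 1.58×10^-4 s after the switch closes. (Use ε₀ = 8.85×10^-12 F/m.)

With C = ε₀A/d = (8.85×10^-12)(4.61×10^-3)/(7.07×10^-4) = 5.771×10^-11 F, the time constant is τ = RC = 1.414×10^-4 s, so t/τ = 1.117 and e^(−t/τ) = 0.3273.
I_d = I_cond = (V₀/R) e^(−t/τ) = (3.935×10^-5)(0.3273) = 1.29×10^-5 A.

1.29×10^-5 A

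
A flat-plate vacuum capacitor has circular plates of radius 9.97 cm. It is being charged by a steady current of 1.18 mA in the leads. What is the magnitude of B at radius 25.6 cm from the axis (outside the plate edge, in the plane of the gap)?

Between the plates the displacement current equals the wire current: I_d = 1.18 mA = 1.18×10^-3 A.
With r > R the enclosed displacement current is the full I_d; B = μ₀ I_d / (2πr) = 9.22×10^-10 T.

9.22×10^-10 T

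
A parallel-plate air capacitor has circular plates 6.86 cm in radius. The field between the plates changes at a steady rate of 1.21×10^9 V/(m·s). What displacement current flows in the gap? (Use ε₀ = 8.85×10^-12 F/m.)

I_d = ε₀ A (dE/dt) = (8.85×10^-12)(0.01478 m²)(1.21×10^9) = 1.58×10^-4 A.

1.58×10^-4 A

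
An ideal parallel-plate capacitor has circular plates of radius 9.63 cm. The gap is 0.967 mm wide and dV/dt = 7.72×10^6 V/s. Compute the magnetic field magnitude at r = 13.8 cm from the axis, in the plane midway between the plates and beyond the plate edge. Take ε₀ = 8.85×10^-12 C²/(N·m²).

I_d = C dV/dt with C = ε₀πR²/d = 2.666×10^-10 F, so I_d = (2.666×10^-10)(7.72×10^6) = 2.058×10^-3 A.
With r > R the enclosed displacement current is the full I_d; B = μ₀ I_d / (2πr) = 2.98×10^-9 T.

2.98×10^-9 T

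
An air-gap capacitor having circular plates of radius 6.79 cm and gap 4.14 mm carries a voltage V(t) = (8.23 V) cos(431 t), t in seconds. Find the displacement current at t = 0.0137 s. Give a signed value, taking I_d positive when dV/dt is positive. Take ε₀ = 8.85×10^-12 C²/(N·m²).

dE/dt = (V₀ω/d)·−sin(ωt) with ωt = 5.9047 rad: (8.23)(431)(0.3695)/(4.14×10^-3) = 3.166×10^5 V/(m·s).
I_d = ε₀ A dE/dt = (8.85×10^-12)(0.01448)(3.166×10^5) = 4.06×10^-8 A.

4.06×10^-8 A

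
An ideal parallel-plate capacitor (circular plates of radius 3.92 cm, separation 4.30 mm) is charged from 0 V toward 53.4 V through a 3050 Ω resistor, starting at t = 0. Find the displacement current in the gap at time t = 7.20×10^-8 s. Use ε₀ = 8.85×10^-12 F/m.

C = ε₀A/d = (8.85×10^-12)(4.827×10^-3)/(4.30×10^-3) = 9.935×10^-12 F, so τ = RC = 3.030×10^-8 s.
The conduction current is I(t) = (V₀/R) e^(−t/τ), and the displacement current between the plates equals it.
t/τ = 2.376; I_d = (53.4/3050) · e^(−2.376) = (0.01751)(0.09292) = 1.63×10^-3 A.

1.63×10^-3 A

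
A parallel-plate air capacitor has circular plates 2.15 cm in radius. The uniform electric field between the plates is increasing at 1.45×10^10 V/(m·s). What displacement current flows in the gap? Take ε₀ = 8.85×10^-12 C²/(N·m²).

1.86×10^-4 A

I_d = ε₀ A (dE/dt) = (8.85×10^-12)(1.452×10^-3 m²)(1.45×10^10) = 1.86×10^-4 A.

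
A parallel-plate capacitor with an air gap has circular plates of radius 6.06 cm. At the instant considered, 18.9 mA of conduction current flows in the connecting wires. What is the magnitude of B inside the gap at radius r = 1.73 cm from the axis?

By continuity the displacement current in the gap matches the conduction current: I_d = 0.0189 A.
An Ampèrian loop of radius r encloses a fraction (r/R)² of I_d. Then B·2πr = μ₀ I_d (r/R)², giving B = μ₀ I_d r/(2πR²) = 1.78×10^-8 T.

1.78×10^-8 T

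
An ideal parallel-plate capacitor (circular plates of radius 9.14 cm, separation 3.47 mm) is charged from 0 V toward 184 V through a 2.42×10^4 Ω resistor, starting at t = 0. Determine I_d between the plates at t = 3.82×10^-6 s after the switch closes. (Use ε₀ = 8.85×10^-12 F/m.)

7.19×10^-4 A

With C = ε₀A/d = (8.85×10^-12)(0.02624)/(3.47×10^-3) = 6.692×10^-11 F, the time constant is τ = RC = 1.619×10^-6 s, so t/τ = 2.359 and e^(−t/τ) = 0.09451.
I_d = I_cond = (V₀/R) e^(−t/τ) = (7.603×10^-3)(0.09451) = 7.19×10^-4 A.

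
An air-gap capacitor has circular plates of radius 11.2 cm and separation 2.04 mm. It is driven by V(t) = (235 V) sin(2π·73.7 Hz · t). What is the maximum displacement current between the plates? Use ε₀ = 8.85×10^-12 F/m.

1.86×10^-5 A

The displacement current equals the conduction current C dV/dt, which peaks at C V₀ ω.
With C = ε₀A/d = (8.85×10^-12)(0.03941)/(2.04×10^-3) = 1.710×10^-10 F and ω = 2πf = 463.1 rad/s, I_d,max = (1.710×10^-10)(235)(463.1) = 1.86×10^-5 A.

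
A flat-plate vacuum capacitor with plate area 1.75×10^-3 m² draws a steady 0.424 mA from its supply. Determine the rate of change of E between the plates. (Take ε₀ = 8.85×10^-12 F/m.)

By continuity, I_d in the gap equals the 0.424 mA flowing in the wire.
Inverting I_d = ε₀ A dE/dt gives dE/dt = 4.24×10^-4 / (8.85×10^-12 · 1.75×10^-3) = 2.74×10^10 V/(m·s).

2.74×10^10 V/(m·s)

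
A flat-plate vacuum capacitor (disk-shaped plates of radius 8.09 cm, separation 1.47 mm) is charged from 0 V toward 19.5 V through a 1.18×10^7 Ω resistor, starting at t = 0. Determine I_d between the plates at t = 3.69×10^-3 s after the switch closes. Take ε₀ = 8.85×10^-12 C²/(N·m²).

C = ε₀A/d = (8.85×10^-12)(0.02056)/(1.47×10^-3) = 1.238×10^-10 F and τ = RC = 1.461×10^-3 s. I_d in the gap equals the RC charging current.
I_d(t) = (V₀/R) e^(−t/τ) = 1.653×10^-6 · e^(−2.526) = 1.32×10^-7 A.

1.32×10^-7 A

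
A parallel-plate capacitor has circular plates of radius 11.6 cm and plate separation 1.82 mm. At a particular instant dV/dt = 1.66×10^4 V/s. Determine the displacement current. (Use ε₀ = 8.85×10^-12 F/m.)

The displacement current equals the charging current C dV/dt. With C = ε₀A/d = (8.85×10^-12)(0.04227)/(1.82×10^-3) = 2.055×10^-10 F, I_d = (2.055×10^-10)(1.66×10^4) = 3.41×10^-6 A.

3.41×10^-6 A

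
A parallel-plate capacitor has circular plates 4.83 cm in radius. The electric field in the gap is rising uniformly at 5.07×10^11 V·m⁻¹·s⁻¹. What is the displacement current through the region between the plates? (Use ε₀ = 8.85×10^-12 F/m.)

The displacement current is ε₀ times dΦ_E/dt = ε₀ A dE/dt = (8.85×10^-12)(7.329×10^-3)(5.07×10^11) = 0.0329 A.

0.0329 A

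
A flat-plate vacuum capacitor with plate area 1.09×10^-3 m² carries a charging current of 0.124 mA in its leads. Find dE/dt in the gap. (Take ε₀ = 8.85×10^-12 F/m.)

1.29×10^10 V/(m·s)

The displacement current between the plates equals the conduction current, I_d = 0.124 mA.
Then dE/dt = I_d/(ε₀A) = 1.29×10^10 V/(m·s).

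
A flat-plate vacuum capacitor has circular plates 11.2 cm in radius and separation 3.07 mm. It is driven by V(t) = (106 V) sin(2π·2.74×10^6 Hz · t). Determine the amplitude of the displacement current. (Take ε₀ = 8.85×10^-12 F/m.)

The displacement current equals the conduction current C dV/dt, which peaks at C V₀ ω.
With C = ε₀A/d = (8.85×10^-12)(0.03941)/(3.07×10^-3) = 1.136×10^-10 F and ω = 2πf = 1.722×10^7 rad/s, I_d,max = (1.136×10^-10)(106)(1.722×10^7) = 0.207 A.

0.207 A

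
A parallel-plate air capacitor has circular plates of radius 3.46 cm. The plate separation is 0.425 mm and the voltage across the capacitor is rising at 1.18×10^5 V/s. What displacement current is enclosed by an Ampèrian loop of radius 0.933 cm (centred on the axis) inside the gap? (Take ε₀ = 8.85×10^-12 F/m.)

6.72×10^-7 A

I_d = C dV/dt with C = ε₀πR²/d = 7.832×10^-11 F, so I_d = (7.832×10^-11)(1.18×10^5) = 9.242×10^-6 A.
The field is uniform, so I_d,enc = I_d (r/R)² = (9.242×10^-6)(0.933/3.46)² = 6.72×10^-7 A.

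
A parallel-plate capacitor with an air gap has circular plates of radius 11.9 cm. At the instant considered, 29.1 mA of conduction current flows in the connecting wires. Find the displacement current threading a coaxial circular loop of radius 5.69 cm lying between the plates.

6.65×10^-3 A

No conduction current crosses the gap, so I_d there equals the 0.0291 A in the leads.
Since J_d is uniform, the enclosed fraction is (r/R)² = 0.2286, giving I_d,enc = 6.65×10^-3 A.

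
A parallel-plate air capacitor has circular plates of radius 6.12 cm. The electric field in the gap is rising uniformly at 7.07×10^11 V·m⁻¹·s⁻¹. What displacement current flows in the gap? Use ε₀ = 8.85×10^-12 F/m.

The displacement current is ε₀ times dΦ_E/dt = ε₀ A dE/dt = (8.85×10^-12)(0.01177)(7.07×10^11) = 0.0736 A.

0.0736 A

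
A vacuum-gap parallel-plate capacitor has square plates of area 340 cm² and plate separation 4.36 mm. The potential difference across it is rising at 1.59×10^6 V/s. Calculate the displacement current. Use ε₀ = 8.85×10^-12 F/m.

1.10×10^-4 A

The displacement current equals the charging current C dV/dt. With C = ε₀A/d = (8.85×10^-12)(0.0340)/(4.36×10^-3) = 6.901×10^-11 F, I_d = (6.901×10^-11)(1.59×10^6) = 1.10×10^-4 A.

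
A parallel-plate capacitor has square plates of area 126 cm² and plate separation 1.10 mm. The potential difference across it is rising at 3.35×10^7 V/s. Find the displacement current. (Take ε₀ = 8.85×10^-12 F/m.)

C = ε₀A/d = (8.85×10^-12)(0.0126)/(1.10×10^-3) = 1.014×10^-10 F.
I_d = C dV/dt = (1.014×10^-10)(3.35×10^7) = 3.40×10^-3 A.

3.40×10^-3 A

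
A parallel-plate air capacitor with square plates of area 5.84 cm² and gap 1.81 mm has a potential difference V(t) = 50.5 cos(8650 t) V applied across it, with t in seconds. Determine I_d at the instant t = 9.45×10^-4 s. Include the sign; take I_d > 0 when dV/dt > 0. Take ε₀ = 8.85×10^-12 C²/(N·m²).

dE/dt = (V₀ω/d)·−sin(ωt) with ωt = 8.17425 rad: (50.5)(8650)(-0.9492)/(1.81×10^-3) = -2.291×10^8 V/(m·s).
I_d = ε₀ A dE/dt = (8.85×10^-12)(5.84×10^-4)(-2.291×10^8) = -1.18×10^-6 A.

-1.18×10^-6 A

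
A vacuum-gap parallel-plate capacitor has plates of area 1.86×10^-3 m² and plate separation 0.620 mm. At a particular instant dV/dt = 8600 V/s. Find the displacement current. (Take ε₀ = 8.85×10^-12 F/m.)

2.28×10^-7 A

E = V/d so dE/dt = (dV/dt)/d = 1.387×10^7 V/(m·s), and I_d = ε₀ A dE/dt = (8.85×10^-12)(1.86×10^-3)(1.387×10^7) = 2.28×10^-7 A.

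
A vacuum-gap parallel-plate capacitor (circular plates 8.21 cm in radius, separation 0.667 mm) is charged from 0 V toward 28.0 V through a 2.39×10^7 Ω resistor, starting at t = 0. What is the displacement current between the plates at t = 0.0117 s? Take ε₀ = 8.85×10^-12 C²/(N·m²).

2.05×10^-7 A

With C = ε₀A/d = (8.85×10^-12)(0.02118)/(6.67×10^-4) = 2.810×10^-10 F, the time constant is τ = RC = 6.716×10^-3 s, so t/τ = 1.742 and e^(−t/τ) = 0.1752.
I_d = I_cond = (V₀/R) e^(−t/τ) = (1.172×10^-6)(0.1752) = 2.05×10^-7 A.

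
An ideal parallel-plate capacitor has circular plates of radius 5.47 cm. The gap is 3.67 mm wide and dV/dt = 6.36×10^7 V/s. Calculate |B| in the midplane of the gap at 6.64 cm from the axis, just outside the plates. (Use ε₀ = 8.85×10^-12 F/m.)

4.34×10^-9 T

I_d = C dV/dt with C = ε₀πR²/d = 2.267×10^-11 F, so I_d = (2.267×10^-11)(6.36×10^7) = 1.442×10^-3 A.
For r ≥ R the full I_d is enclosed: B = μ₀ I_d/(2πr) = (4π×10^-7)(1.442×10^-3)/(2π·0.0664) = 4.34×10^-9 T.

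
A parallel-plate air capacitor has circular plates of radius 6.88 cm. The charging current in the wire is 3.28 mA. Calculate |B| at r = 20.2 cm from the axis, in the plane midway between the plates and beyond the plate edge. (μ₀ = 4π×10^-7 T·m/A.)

3.25×10^-9 T

No conduction current crosses the gap, so I_d there equals the 3.28×10^-3 A in the leads.
For r ≥ R the full I_d is enclosed: B = μ₀ I_d/(2πr) = (4π×10^-7)(3.28×10^-3)/(2π·0.202) = 3.25×10^-9 T.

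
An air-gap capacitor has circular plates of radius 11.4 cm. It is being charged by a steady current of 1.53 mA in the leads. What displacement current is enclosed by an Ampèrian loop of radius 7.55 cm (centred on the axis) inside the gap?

By continuity the displacement current in the gap matches the conduction current: I_d = 1.53×10^-3 A.
Since J_d is uniform, the enclosed fraction is (r/R)² = 0.4386, giving I_d,enc = 6.71×10^-4 A.

6.71×10^-4 A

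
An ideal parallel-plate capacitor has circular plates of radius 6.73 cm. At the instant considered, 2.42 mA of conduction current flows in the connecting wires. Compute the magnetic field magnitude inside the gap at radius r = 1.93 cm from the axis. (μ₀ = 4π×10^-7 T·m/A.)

No conduction current crosses the gap, so I_d there equals the 2.42×10^-3 A in the leads.
For r < R the Ampère–Maxwell law gives B(2πr) = μ₀ I_d (r²/R²), so B = μ₀ I_d r/(2πR²) = (4π×10^-7)(2.42×10^-3)(0.0193)/(2π·0.0673²) = 2.06×10^-9 T.

2.06×10^-9 T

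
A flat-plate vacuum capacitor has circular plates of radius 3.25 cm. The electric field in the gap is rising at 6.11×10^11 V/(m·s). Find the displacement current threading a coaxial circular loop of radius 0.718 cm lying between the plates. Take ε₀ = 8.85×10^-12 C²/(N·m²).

I_d = ε₀ dΦ_E/dt = ε₀ πR² (dE/dt) = (8.85×10^-12)(3.318×10^-3)(6.11×10^11) = 0.01794 A through the full plate area.
Since J_d is uniform, the enclosed fraction is (r/R)² = 0.04881, giving I_d,enc = 8.76×10^-4 A.

8.76×10^-4 A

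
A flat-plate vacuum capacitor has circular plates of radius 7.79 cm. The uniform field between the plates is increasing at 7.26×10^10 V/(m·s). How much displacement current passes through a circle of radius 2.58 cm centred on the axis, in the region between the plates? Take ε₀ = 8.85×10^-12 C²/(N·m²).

1.34×10^-3 A

Through the whole plate area (πR² = 0.01906 m²), I_d = ε₀ πR² dE/dt = 0.01225 A.
The field is uniform, so I_d,enc = I_d (r/R)² = (0.01225)(2.58/7.79)² = 1.34×10^-3 A.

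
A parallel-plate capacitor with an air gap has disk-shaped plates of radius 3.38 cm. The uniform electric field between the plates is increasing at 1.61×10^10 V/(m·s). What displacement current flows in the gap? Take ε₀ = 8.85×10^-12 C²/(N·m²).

5.11×10^-4 A

With a uniform field, Φ_E = EA, so I_d = ε₀ A dE/dt = 5.11×10^-4 A.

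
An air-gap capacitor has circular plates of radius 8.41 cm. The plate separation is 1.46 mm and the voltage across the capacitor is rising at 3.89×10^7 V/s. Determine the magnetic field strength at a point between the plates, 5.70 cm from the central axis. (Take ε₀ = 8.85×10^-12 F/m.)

8.44×10^-9 T

dE/dt = (dV/dt)/d = 2.664×10^10 V/(m·s); I_d = ε₀(πR²)(dE/dt) = (8.85×10^-12)(0.02222)(2.664×10^10) = 5.239×10^-3 A.
An Ampèrian loop of radius r encloses a fraction (r/R)² of I_d. Then B·2πr = μ₀ I_d (r/R)², giving B = μ₀ I_d r/(2πR²) = 8.44×10^-9 T.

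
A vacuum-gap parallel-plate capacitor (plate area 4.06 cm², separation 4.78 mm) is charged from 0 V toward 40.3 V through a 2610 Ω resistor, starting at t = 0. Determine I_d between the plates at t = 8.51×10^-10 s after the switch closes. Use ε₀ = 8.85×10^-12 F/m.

C = ε₀A/d = (8.85×10^-12)(4.06×10^-4)/(4.78×10^-3) = 7.517×10^-13 F and τ = RC = 1.962×10^-9 s. I_d in the gap equals the RC charging current.
I_d(t) = (V₀/R) e^(−t/τ) = 0.01544 · e^(−0.4337) = 0.0100 A.

0.0100 A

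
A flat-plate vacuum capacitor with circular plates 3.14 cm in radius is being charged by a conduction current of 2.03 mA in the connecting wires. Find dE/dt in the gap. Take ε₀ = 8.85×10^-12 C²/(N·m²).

7.41×10^10 V/(m·s)

By continuity, I_d in the gap equals the 2.03 mA flowing in the wire.
Since I_d = ε₀ A dE/dt, dE/dt = I_d/(ε₀A) = (2.03×10^-3)/((8.85×10^-12)(3.097×10^-3)) = 7.41×10^10 V/(m·s).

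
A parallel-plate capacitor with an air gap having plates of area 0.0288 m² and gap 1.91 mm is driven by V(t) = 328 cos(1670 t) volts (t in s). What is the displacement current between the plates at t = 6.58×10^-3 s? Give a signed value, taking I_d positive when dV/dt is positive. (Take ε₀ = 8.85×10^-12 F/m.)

7.31×10^-5 A

C = ε₀A/d = (8.85×10^-12)(0.0288)/(1.91×10^-3) = 1.334×10^-10 F. dV/dt = V₀ω·−sin(ωt); at ωt = 10.9886 rad this factor is 1.000.
I_d = C dV/dt = (1.334×10^-10)(328)(1670)(1.000) = 7.31×10^-5 A.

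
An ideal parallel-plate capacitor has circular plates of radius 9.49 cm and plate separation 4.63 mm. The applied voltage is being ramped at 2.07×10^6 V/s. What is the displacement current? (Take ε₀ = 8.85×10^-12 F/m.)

1.12×10^-4 A

C = ε₀A/d = (8.85×10^-12)(0.02829)/(4.63×10^-3) = 5.407×10^-11 F.
I_d = C dV/dt = (5.407×10^-11)(2.07×10^6) = 1.12×10^-4 A.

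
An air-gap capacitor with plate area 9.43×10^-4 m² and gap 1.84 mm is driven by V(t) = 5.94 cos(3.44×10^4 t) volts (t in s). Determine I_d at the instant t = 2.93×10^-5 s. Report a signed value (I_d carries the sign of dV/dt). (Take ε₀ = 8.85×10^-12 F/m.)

-7.84×10^-7 A

C = ε₀A/d = (8.85×10^-12)(9.43×10^-4)/(1.84×10^-3) = 4.536×10^-12 F. dV/dt = V₀ω·−sin(ωt); at ωt = 1.00792 rad this factor is -0.8457.
I_d = C dV/dt = (4.536×10^-12)(5.94)(3.44×10^4)(-0.8457) = -7.84×10^-7 A.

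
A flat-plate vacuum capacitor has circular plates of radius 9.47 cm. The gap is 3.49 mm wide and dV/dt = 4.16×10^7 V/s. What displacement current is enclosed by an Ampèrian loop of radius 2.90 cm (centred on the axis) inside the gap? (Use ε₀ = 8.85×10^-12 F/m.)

2.79×10^-4 A

I_d = C dV/dt with C = ε₀πR²/d = 7.143×10^-11 F, so I_d = (7.143×10^-11)(4.16×10^7) = 2.971×10^-3 A.
The field is uniform, so I_d,enc = I_d (r/R)² = (2.971×10^-3)(2.90/9.47)² = 2.79×10^-4 A.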